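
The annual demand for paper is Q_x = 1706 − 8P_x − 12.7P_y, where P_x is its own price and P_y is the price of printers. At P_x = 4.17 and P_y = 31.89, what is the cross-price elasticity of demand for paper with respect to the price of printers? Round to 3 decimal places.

At P_x = 4.17 and P_y = 31.89: Q_x = 1267.637.
∂Q_x/∂P_y = -12.7.
ε = (∂Q_x/∂P_y)(P_y/Q_x) = -12.7 × (31.89/1267.637) ≈ -0.319.

-0.319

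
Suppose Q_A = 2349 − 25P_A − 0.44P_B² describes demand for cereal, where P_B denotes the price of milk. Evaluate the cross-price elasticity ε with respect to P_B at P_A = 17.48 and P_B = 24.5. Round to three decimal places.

-0.321

At P_A = 17.48 and P_B = 24.5: Q_A = 1647.89.
∂Q_A/∂P_B = -0.88P_B = -0.88(24.5) = -21.5600.
ε = (∂Q_A/∂P_B)(P_B/Q_A) = -21.5600 × (24.5/1647.89) ≈ -0.321.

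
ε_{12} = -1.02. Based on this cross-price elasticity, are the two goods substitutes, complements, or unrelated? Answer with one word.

complements

ε = -1.02 < 0, so a higher price of good 2 lowers demand for good 1: complements.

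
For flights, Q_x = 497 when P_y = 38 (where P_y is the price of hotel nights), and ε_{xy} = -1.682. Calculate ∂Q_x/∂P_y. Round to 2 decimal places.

ε = (∂Q_x/∂P_y)·(P_y/Q_x) ⇒ ∂Q_x/∂P_y = ε·Q_x/P_y = -1.682 × 497/38 ≈ -22.00.

-22.00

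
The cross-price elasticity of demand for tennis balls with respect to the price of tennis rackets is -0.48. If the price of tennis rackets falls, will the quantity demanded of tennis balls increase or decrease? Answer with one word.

ε < 0 and the price of tennis rackets falls, so the quantity of tennis balls moves in the opposite direction: it increases.

increase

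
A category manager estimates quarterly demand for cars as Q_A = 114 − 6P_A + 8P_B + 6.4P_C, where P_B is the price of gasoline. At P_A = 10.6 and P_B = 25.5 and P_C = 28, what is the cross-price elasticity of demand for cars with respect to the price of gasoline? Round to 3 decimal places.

At P_A = 10.6 and P_B = 25.5 and P_C = 28: Q_A = 433.6.
∂Q_A/∂P_B = 8.
ε = (∂Q_A/∂P_B)(P_B/Q_A) = 8 × (25.5/433.6) ≈ 0.470.
Since ε > 0, cars and gasoline are substitutes.

0.470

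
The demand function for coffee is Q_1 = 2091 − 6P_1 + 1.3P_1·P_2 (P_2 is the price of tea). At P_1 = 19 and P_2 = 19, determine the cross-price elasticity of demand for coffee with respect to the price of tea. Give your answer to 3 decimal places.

At P_1 = 19 and P_2 = 19: Q_1 = 2446.3.
∂Q_1/∂P_2 = 1.3P_1 = 1.3(19) = 24.7000.
ε = (∂Q_1/∂P_2)(P_2/Q_1) = 24.7000 × (19/2446.3) ≈ 0.192.

0.192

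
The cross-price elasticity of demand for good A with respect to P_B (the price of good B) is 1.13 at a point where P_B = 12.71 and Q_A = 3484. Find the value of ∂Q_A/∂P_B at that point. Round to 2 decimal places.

309.75

ε = (∂Q_A/∂P_B)·(P_B/Q_A) ⇒ ∂Q_A/∂P_B = ε·Q_A/P_B = 1.13 × 3484/12.71 ≈ 309.75.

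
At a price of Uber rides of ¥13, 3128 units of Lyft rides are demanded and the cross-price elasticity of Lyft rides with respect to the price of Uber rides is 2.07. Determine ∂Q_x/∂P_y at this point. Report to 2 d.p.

498.07

ε = (∂Q_x/∂P_y)·(P_y/Q_x) ⇒ ∂Q_x/∂P_y = ε·Q_x/P_y = 2.07 × 3128/13 ≈ 498.07.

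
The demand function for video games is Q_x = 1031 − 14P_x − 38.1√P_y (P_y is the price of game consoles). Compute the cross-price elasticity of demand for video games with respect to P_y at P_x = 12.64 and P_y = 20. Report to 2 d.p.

-0.12

At P_x = 12.64 and P_y = 20: Q_x = 683.652.
∂Q_x/∂P_y = -38.1/(2√P_y) = -38.1/(2√20) = -4.2597.
ε = (∂Q_x/∂P_y)(P_y/Q_x) = -4.2597 × (20/683.652) ≈ -0.12.
ε < 0: complements.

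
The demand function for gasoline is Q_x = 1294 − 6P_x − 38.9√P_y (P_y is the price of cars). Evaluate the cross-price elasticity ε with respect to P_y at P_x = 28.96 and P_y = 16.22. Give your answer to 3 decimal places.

-0.081

At P_x = 28.96 and P_y = 16.22: Q_x = 963.574.
∂Q_x/∂P_y = -38.9/(2√P_y) = -38.9/(2√16.22) = -4.8294.
ε = (∂Q_x/∂P_y)(P_y/Q_x) = -4.8294 × (16.22/963.574) ≈ -0.081.
ε < 0: complements.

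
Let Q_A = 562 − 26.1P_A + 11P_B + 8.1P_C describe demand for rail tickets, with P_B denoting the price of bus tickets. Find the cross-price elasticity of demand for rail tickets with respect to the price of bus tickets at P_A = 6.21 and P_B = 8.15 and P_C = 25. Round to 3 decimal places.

0.130

At P_A = 6.21 and P_B = 8.15 and P_C = 25: Q_A = 692.069.
∂Q_A/∂P_B = 11.
ε = (∂Q_A/∂P_B)(P_B/Q_A) = 11 × (8.15/692.069) ≈ 0.130.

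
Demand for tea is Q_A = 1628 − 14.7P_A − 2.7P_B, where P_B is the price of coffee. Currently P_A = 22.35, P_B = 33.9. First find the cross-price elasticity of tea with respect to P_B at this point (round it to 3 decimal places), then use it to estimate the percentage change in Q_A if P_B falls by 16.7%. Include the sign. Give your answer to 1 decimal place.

At P_A = 22.35, P_B = 33.9: Q_A = 1207.925.
∂Q_A/∂P_B = -2.7.
ε = (∂Q_A/∂P_B)(P_B/Q_A) = -2.7000 × 33.9/1207.925 ≈ -0.076.
%ΔQ_A ≈ ε × %ΔP_B = -0.076 × (-16.7%) = 1.3%.

1.3%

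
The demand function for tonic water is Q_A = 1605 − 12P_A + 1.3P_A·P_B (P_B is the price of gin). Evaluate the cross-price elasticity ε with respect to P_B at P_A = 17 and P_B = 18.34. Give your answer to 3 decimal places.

At P_A = 17 and P_B = 18.34: Q_A = 1806.314.
∂Q_A/∂P_B = 1.3P_A = 1.3(17) = 22.1000.
ε = (∂Q_A/∂P_B)(P_B/Q_A) = 22.1000 × (18.34/1806.314) ≈ 0.224.

0.224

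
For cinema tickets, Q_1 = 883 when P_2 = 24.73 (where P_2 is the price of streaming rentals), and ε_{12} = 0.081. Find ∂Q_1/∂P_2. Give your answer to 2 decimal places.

2.89

ε = (∂Q_1/∂P_2)·(P_2/Q_1) ⇒ ∂Q_1/∂P_2 = ε·Q_1/P_2 = 0.081 × 883/24.73 ≈ 2.89.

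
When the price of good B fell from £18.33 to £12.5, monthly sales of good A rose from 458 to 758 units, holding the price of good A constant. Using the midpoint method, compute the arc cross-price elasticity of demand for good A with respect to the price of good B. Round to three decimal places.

-1.305

ΔQ_A = 758 − 458 = 300; ΔP_B = 12.5 − 18.33 = -5.83.
Midpoints: Q̄_A = 608.0, P̄_B = 15.41.
ε = (ΔQ_A/Q̄_A)/(ΔP_B/P̄_B) = (300/608.0)/(-5.83/15.41) ≈ -1.305.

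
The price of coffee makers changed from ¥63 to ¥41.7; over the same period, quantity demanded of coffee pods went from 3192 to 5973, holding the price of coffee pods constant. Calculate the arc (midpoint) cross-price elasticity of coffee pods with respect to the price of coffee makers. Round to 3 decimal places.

ΔQ_A = 5973 − 3192 = 2781; ΔP_B = 41.7 − 63 = -21.3.
Midpoints: Q̄_A = 4582.5, P̄_B = 52.35.
ε = (ΔQ_A/Q̄_A)/(ΔP_B/P̄_B) = (2781/4582.5)/(-21.3/52.35) ≈ -1.492.
ε < 0: coffee pods and coffee makers are complements.

-1.492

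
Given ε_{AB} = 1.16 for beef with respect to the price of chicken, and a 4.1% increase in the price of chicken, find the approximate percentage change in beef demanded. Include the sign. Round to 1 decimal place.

%ΔQ ≈ ε × %ΔP of chicken = 1.16 × (4.1%) = 4.8%.

4.8%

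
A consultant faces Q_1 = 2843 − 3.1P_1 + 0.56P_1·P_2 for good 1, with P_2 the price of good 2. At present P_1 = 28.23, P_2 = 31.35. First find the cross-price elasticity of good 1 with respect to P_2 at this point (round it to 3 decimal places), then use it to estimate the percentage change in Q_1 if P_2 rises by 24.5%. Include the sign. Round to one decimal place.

3.7%

At P_1 = 28.23, P_2 = 31.35: Q_1 = 3251.093.
∂Q_1/∂P_2 = 0.56P_1 = 15.8088.
ε = (∂Q_1/∂P_2)(P_2/Q_1) = 15.8088 × 31.35/3251.093 ≈ 0.152.
%ΔQ_1 ≈ ε × %ΔP_2 = 0.152 × (24.5%) = 3.7%.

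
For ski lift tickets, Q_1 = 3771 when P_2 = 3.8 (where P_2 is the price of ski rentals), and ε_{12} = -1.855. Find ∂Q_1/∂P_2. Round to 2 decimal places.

-1840.84

ε = (∂Q_1/∂P_2)·(P_2/Q_1) ⇒ ∂Q_1/∂P_2 = ε·Q_1/P_2 = -1.855 × 3771/3.8 ≈ -1840.84.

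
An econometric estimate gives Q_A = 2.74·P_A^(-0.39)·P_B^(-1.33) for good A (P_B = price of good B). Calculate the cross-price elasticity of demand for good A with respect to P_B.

In a log-linear (constant-elasticity) demand function, the coefficient on the exponent of P_B is the cross-price elasticity.
ε = -1.33. Negative, so good A and good B are complements.

-1.33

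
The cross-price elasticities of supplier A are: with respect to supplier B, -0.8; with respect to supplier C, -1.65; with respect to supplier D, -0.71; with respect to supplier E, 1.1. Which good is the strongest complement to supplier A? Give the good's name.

supplier C

Complements have ε < 0. The most negative value is -1.65 (supplier C).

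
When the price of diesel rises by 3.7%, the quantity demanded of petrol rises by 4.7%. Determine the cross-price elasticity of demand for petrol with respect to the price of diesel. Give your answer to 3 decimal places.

ε = (%ΔQ of petrol) / (%ΔP of diesel) = (4.7%) / (3.7%) ≈ 1.270.

1.270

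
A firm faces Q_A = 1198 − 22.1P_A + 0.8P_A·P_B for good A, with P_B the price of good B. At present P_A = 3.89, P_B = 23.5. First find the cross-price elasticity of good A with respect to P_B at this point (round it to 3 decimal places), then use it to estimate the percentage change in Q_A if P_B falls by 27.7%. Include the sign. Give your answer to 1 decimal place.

-1.7%

At P_A = 3.89, P_B = 23.5: Q_A = 1185.163.
∂Q_A/∂P_B = 0.8P_A = 3.1120.
ε = (∂Q_A/∂P_B)(P_B/Q_A) = 3.1120 × 23.5/1185.163 ≈ 0.062.
%ΔQ_A ≈ ε × %ΔP_B = 0.062 × (-27.7%) = -1.7%.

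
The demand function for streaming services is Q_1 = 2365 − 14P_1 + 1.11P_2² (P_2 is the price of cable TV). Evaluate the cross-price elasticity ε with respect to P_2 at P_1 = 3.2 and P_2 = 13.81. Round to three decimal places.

At P_1 = 3.2 and P_2 = 13.81: Q_1 = 2531.895.
∂Q_1/∂P_2 = 2.22P_2 = 2.22(13.81) = 30.6582.
ε = (∂Q_1/∂P_2)(P_2/Q_1) = 30.6582 × (13.81/2531.895) ≈ 0.167.

0.167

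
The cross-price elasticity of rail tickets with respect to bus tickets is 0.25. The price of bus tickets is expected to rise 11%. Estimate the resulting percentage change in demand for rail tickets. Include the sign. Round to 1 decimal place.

2.8%

%ΔQ ≈ ε × %ΔP of bus tickets = 0.25 × (11%) = 2.8%.
Demand for rail tickets rises by about 2.8%.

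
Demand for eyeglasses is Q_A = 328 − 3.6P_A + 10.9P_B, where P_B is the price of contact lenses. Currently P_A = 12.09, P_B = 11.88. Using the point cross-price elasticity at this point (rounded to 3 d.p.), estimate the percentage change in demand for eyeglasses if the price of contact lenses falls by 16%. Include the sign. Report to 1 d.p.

-5.0%

At P_A = 12.09, P_B = 11.88: Q_A = 413.968.
∂Q_A/∂P_B = 10.9.
ε = (∂Q_A/∂P_B)(P_B/Q_A) = 10.9000 × 11.88/413.968 ≈ 0.313.
%ΔQ_A ≈ ε × %ΔP_B = 0.313 × (-16%) = -5.0%.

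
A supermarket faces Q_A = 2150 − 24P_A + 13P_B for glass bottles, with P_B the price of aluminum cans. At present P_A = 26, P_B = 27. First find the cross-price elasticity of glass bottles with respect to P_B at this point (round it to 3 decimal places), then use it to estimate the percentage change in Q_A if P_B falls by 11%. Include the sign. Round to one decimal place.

-2.1%

At P_A = 26, P_B = 27: Q_A = 1877.
∂Q_A/∂P_B = 13.
ε = (∂Q_A/∂P_B)(P_B/Q_A) = 13.0000 × 27/1877 ≈ 0.187.
%ΔQ_A ≈ ε × %ΔP_B = 0.187 × (-11%) = -2.1%.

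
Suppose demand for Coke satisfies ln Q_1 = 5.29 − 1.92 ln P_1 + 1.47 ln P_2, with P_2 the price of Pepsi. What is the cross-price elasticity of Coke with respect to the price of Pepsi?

1.47

In a log-linear (constant-elasticity) demand function, the coefficient on ln P_2 is the cross-price elasticity.
ε = 1.47. Positive, so Coke and Pepsi are substitutes.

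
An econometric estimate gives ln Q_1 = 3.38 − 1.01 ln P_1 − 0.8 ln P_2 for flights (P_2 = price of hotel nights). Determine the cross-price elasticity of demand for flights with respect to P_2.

-0.80

In a log-linear (constant-elasticity) demand function, the coefficient on ln P_2 is the cross-price elasticity.
ε = -0.80. Negative, so flights and hotel nights are complements.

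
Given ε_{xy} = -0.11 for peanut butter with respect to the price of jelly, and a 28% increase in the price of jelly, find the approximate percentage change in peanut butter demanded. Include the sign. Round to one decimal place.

-3.1%

%ΔQ ≈ ε × %ΔP of jelly = -0.11 × (28%) = -3.1%.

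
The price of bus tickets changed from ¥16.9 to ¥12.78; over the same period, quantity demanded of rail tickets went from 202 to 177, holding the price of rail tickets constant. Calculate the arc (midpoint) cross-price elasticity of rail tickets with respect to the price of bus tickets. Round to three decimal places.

ΔQ_A = 177 − 202 = -25; ΔP_B = 12.78 − 16.9 = -4.12.
Midpoints: Q̄_A = 189.5, P̄_B = 14.84.
ε = (ΔQ_A/Q̄_A)/(ΔP_B/P̄_B) = (-25/189.5)/(-4.12/14.84) ≈ 0.475.

0.475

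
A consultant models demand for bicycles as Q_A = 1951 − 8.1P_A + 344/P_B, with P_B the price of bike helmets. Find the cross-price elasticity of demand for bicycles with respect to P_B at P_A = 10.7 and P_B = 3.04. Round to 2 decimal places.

At P_A = 10.7 and P_B = 3.04: Q_A = 1977.488.
∂Q_A/∂P_B = −344/P_B² = -37.2230.
ε = (∂Q_A/∂P_B)(P_B/Q_A) = -37.2230 × (3.04/1977.488) ≈ -0.06.
ε < 0: complements.

-0.06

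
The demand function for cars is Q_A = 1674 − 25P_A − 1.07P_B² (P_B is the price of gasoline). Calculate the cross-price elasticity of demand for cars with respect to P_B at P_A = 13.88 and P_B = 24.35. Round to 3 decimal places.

At P_A = 13.88 and P_B = 24.35: Q_A = 692.573.
∂Q_A/∂P_B = -2.14P_B = -2.14(24.35) = -52.1090.
ε = (∂Q_A/∂P_B)(P_B/Q_A) = -52.1090 × (24.35/692.573) ≈ -1.832.

-1.832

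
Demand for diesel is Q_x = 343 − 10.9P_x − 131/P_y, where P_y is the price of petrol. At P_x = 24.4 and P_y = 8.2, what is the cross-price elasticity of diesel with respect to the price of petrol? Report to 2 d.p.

0.26

At P_x = 24.4 and P_y = 8.2: Q_x = 61.064.
∂Q_x/∂P_y = 131/P_y² = 1.9482.
ε = (∂Q_x/∂P_y)(P_y/Q_x) = 1.9482 × (8.2/61.064) ≈ 0.26.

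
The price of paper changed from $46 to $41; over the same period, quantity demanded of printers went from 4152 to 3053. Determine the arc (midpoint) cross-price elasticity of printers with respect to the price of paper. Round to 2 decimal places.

2.65

ΔQ_A = 3053 − 4152 = -1099; ΔP_B = 41 − 46 = -5.
Midpoints: Q̄_A = 3602.5, P̄_B = 43.50.
ε = (ΔQ_A/Q̄_A)/(ΔP_B/P̄_B) = (-1099/3602.5)/(-5/43.50) ≈ 2.65.
ε > 0: printers and paper are substitutes.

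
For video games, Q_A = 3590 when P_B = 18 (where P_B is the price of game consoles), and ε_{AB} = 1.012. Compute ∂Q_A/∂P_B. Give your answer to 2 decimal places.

201.84

ε = (∂Q_A/∂P_B)·(P_B/Q_A) ⇒ ∂Q_A/∂P_B = ε·Q_A/P_B = 1.012 × 3590/18 ≈ 201.84.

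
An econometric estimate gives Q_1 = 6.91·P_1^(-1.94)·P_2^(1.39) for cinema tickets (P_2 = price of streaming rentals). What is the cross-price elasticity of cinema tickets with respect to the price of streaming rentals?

In a log-linear (constant-elasticity) demand function, the coefficient on the exponent of P_2 is the cross-price elasticity.
ε = 1.39. Positive, so cinema tickets and streaming rentals are substitutes.

1.39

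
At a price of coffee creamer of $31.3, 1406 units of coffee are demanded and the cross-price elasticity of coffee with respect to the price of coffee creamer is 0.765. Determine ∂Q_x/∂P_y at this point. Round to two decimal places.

34.36

ε = (∂Q_x/∂P_y)·(P_y/Q_x) ⇒ ∂Q_x/∂P_y = ε·Q_x/P_y = 0.765 × 1406/31.3 ≈ 34.36.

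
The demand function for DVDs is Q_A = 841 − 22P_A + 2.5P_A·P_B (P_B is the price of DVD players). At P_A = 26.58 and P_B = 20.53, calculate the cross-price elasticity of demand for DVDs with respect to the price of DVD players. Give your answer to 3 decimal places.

At P_A = 26.58 and P_B = 20.53: Q_A = 1620.458.
∂Q_A/∂P_B = 2.5P_A = 2.5(26.58) = 66.4500.
ε = (∂Q_A/∂P_B)(P_B/Q_A) = 66.4500 × (20.53/1620.458) ≈ 0.842.

0.842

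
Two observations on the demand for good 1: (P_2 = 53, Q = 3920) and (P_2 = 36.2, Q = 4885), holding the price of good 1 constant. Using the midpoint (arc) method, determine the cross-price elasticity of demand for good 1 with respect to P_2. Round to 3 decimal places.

ΔQ_1 = 4885 − 3920 = 965; ΔP_2 = 36.2 − 53 = -16.8.
Midpoints: Q̄_1 = 4402.5, P̄_2 = 44.60.
ε = (ΔQ_1/Q̄_1)/(ΔP_2/P̄_2) = (965/4402.5)/(-16.8/44.60) ≈ -0.582.

-0.582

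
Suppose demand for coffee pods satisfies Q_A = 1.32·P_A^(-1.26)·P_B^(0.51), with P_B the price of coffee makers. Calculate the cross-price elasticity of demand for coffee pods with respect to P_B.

0.51

In a log-linear (constant-elasticity) demand function, the coefficient on the exponent of P_B is the cross-price elasticity.
ε = 0.51. Positive, so coffee pods and coffee makers are substitutes.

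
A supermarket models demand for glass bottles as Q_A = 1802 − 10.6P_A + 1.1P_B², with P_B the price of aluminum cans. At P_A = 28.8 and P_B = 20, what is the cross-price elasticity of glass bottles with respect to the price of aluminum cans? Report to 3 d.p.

0.454

At P_A = 28.8 and P_B = 20: Q_A = 1936.72.
∂Q_A/∂P_B = 2.2P_B = 2.2(20) = 44.0000.
ε = (∂Q_A/∂P_B)(P_B/Q_A) = 44.0000 × (20/1936.72) ≈ 0.454.
ε > 0: substitutes.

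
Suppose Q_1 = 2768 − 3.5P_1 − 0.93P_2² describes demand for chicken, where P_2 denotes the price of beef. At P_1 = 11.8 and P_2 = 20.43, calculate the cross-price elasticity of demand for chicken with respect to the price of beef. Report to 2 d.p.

At P_1 = 11.8 and P_2 = 20.43: Q_1 = 2338.532.
∂Q_1/∂P_2 = -1.86P_2 = -1.86(20.43) = -37.9998.
ε = (∂Q_1/∂P_2)(P_2/Q_1) = -37.9998 × (20.43/2338.532) ≈ -0.33.

-0.33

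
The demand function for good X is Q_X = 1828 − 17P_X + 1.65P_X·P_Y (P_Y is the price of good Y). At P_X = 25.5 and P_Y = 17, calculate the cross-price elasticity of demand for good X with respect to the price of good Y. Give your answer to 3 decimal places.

At P_X = 25.5 and P_Y = 17: Q_X = 2109.775.
∂Q_X/∂P_Y = 1.65P_X = 1.65(25.5) = 42.0750.
ε = (∂Q_X/∂P_Y)(P_Y/Q_X) = 42.0750 × (17/2109.775) ≈ 0.339.

0.339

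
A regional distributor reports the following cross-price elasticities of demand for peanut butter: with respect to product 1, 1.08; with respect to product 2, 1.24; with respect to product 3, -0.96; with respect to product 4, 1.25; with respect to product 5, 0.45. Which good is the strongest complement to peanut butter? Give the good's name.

Complements have ε < 0. The most negative value is -0.96 (product 3).

product 3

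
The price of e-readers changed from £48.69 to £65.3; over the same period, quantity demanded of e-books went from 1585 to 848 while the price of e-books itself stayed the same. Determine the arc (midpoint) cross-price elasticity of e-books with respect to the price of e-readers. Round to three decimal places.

-2.079

ΔQ_A = 848 − 1585 = -737; ΔP_B = 65.3 − 48.69 = 16.61.
Midpoints: Q̄_A = 1216.5, P̄_B = 56.99.
ε = (ΔQ_A/Q̄_A)/(ΔP_B/P̄_B) = (-737/1216.5)/(16.61/56.99) ≈ -2.079.
ε < 0: e-books and e-readers are complements.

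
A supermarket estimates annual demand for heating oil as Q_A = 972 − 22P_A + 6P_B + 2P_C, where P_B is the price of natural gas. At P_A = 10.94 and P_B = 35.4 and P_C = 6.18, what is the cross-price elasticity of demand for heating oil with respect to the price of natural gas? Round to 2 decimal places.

At P_A = 10.94 and P_B = 35.4 and P_C = 6.18: Q_A = 956.08.
∂Q_A/∂P_B = 6.
ε = (∂Q_A/∂P_B)(P_B/Q_A) = 6 × (35.4/956.08) ≈ 0.22.
Since ε > 0, heating oil and natural gas are substitutes.

0.22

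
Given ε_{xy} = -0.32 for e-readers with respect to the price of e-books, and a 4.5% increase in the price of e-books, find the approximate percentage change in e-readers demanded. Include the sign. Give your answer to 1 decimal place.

-1.4%

%ΔQ ≈ ε × %ΔP of e-books = -0.32 × (4.5%) = -1.4%.
Demand for e-readers falls by about 1.4%.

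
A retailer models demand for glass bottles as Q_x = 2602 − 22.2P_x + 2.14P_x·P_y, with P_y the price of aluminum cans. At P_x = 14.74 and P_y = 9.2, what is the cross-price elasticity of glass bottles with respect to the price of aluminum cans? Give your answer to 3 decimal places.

At P_x = 14.74 and P_y = 9.2: Q_x = 2564.973.
∂Q_x/∂P_y = 2.14P_x = 2.14(14.74) = 31.5436.
ε = (∂Q_x/∂P_y)(P_y/Q_x) = 31.5436 × (9.2/2564.973) ≈ 0.113.
ε > 0: substitutes.

0.113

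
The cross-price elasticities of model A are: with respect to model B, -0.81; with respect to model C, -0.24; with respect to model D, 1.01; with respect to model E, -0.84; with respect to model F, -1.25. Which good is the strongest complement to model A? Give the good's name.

model F

Complements have ε < 0. The most negative value is -1.25 (model F).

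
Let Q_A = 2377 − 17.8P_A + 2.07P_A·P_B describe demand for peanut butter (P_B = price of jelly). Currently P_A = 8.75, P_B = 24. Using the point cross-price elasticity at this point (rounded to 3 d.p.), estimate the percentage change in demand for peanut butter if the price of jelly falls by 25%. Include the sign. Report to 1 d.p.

-4.1%

At P_A = 8.75, P_B = 24: Q_A = 2655.95.
∂Q_A/∂P_B = 2.07P_A = 18.1125.
ε = (∂Q_A/∂P_B)(P_B/Q_A) = 18.1125 × 24/2655.95 ≈ 0.164.
%ΔQ_A ≈ ε × %ΔP_B = 0.164 × (-25%) = -4.1%.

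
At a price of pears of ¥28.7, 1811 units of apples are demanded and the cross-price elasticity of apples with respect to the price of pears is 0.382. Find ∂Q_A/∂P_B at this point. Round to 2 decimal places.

24.10

ε = (∂Q_A/∂P_B)·(P_B/Q_A) ⇒ ∂Q_A/∂P_B = ε·Q_A/P_B = 0.382 × 1811/28.7 ≈ 24.10.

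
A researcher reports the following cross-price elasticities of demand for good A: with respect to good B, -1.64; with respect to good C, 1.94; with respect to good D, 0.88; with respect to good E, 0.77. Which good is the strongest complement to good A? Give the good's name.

good B

Complements have ε < 0. The most negative value is -1.64 (good B).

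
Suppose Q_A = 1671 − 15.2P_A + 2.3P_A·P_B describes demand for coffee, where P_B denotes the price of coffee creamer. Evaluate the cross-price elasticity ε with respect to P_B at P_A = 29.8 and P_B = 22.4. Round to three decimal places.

At P_A = 29.8 and P_B = 22.4: Q_A = 2753.336.
∂Q_A/∂P_B = 2.3P_A = 2.3(29.8) = 68.5400.
ε = (∂Q_A/∂P_B)(P_B/Q_A) = 68.5400 × (22.4/2753.336) ≈ 0.558.

0.558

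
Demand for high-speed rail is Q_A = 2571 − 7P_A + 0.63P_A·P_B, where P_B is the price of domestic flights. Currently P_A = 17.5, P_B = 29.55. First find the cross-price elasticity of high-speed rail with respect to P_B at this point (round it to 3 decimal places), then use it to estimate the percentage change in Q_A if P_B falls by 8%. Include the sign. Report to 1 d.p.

At P_A = 17.5, P_B = 29.55: Q_A = 2774.289.
∂Q_A/∂P_B = 0.63P_A = 11.0250.
ε = (∂Q_A/∂P_B)(P_B/Q_A) = 11.0250 × 29.55/2774.289 ≈ 0.117.
%ΔQ_A ≈ ε × %ΔP_B = 0.117 × (-8%) = -0.9%.

-0.9%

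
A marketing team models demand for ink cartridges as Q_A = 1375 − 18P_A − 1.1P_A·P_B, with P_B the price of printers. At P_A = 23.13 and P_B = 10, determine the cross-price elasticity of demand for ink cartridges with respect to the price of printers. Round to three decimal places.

-0.361

At P_A = 23.13 and P_B = 10: Q_A = 704.23.
∂Q_A/∂P_B = -1.1P_A = -1.1(23.13) = -25.4430.
ε = (∂Q_A/∂P_B)(P_B/Q_A) = -25.4430 × (10/704.23) ≈ -0.361.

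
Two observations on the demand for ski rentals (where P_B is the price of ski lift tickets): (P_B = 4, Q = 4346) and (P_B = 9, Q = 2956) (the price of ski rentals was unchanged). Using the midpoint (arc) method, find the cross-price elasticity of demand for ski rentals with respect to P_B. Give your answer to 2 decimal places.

-0.49

ΔQ_A = 2956 − 4346 = -1390; ΔP_B = 9 − 4 = 5.
Midpoints: Q̄_A = 3651.0, P̄_B = 6.50.
ε = (ΔQ_A/Q̄_A)/(ΔP_B/P̄_B) = (-1390/3651.0)/(5/6.50) ≈ -0.49.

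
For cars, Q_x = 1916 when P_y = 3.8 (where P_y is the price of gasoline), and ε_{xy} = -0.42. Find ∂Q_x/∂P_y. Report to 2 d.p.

-211.77

ε = (∂Q_x/∂P_y)·(P_y/Q_x) ⇒ ∂Q_x/∂P_y = ε·Q_x/P_y = -0.42 × 1916/3.8 ≈ -211.77.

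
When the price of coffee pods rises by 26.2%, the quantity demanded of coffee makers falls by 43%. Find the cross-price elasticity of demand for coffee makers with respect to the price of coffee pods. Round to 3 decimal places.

ε = (%ΔQ of coffee makers) / (%ΔP of coffee pods) = (-43%) / (26.2%) ≈ -1.641.

-1.641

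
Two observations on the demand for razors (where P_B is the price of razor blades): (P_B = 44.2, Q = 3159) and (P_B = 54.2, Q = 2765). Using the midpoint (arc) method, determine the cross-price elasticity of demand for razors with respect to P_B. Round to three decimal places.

ΔQ_A = 2765 − 3159 = -394; ΔP_B = 54.2 − 44.2 = 10.
Midpoints: Q̄_A = 2962.0, P̄_B = 49.20.
ε = (ΔQ_A/Q̄_A)/(ΔP_B/P̄_B) = (-394/2962.0)/(10/49.20) ≈ -0.654.
ε < 0: razors and razor blades are complements.

-0.654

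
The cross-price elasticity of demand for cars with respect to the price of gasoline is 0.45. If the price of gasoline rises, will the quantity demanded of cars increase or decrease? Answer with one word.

ε > 0 and the price of gasoline rises, so the quantity of cars moves in the same direction: it increases.

increase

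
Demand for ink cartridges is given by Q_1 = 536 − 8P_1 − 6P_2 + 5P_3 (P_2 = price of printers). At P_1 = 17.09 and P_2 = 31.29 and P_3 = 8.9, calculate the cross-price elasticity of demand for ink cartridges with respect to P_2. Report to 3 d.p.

-0.733

At P_1 = 17.09 and P_2 = 31.29 and P_3 = 8.9: Q_1 = 256.04.
∂Q_1/∂P_2 = -6.
ε = (∂Q_1/∂P_2)(P_2/Q_1) = -6 × (31.29/256.04) ≈ -0.733.
Since ε < 0, ink cartridges and printers are complements.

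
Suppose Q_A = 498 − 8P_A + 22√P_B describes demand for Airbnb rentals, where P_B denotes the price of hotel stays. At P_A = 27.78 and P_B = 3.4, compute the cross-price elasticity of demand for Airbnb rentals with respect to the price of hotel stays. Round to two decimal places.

0.06

At P_A = 27.78 and P_B = 3.4: Q_A = 316.326.
∂Q_A/∂P_B = 22/(2√P_B) = 22/(2√3.4) = 5.9656.
ε = (∂Q_A/∂P_B)(P_B/Q_A) = 5.9656 × (3.4/316.326) ≈ 0.06.
ε > 0: substitutes.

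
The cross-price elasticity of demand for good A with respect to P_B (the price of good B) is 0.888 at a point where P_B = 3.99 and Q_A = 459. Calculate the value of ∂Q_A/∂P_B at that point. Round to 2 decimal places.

ε = (∂Q_A/∂P_B)·(P_B/Q_A) ⇒ ∂Q_A/∂P_B = ε·Q_A/P_B = 0.888 × 459/3.99 ≈ 102.15.

102.15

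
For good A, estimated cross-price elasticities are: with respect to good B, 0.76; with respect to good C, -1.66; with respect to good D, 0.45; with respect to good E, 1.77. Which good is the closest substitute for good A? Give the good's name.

good E

Substitutes have ε > 0. Among the positive values, 1.77 (good E) is largest.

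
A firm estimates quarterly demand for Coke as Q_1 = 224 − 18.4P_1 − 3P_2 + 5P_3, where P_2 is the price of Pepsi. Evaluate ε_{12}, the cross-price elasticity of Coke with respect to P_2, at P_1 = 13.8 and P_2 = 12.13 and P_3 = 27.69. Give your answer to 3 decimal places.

At P_1 = 13.8 and P_2 = 12.13 and P_3 = 27.69: Q_1 = 72.14.
∂Q_1/∂P_2 = -3.
ε = (∂Q_1/∂P_2)(P_2/Q_1) = -3 × (12.13/72.14) ≈ -0.504.
Since ε < 0, Coke and Pepsi are complements.

-0.504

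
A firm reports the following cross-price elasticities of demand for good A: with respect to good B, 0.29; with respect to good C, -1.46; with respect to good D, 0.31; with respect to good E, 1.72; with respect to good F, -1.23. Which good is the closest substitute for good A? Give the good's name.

Substitutes have ε > 0. Among the positive values, 1.72 (good E) is largest.

good E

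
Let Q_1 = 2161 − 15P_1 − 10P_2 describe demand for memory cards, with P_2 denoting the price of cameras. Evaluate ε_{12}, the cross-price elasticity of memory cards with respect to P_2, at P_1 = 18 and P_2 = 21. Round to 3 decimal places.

-0.125

At P_1 = 18 and P_2 = 21: Q_1 = 1681.
∂Q_1/∂P_2 = -10.
ε = (∂Q_1/∂P_2)(P_2/Q_1) = -10 × (21/1681) ≈ -0.125.
Since ε < 0, memory cards and cameras are complements.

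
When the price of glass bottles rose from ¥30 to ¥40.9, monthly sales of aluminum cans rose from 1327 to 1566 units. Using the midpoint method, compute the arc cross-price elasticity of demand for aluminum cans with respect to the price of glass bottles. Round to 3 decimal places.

ΔQ_A = 1566 − 1327 = 239; ΔP_B = 40.9 − 30 = 10.9.
Midpoints: Q̄_A = 1446.5, P̄_B = 35.45.
ε = (ΔQ_A/Q̄_A)/(ΔP_B/P̄_B) = (239/1446.5)/(10.9/35.45) ≈ 0.537.

0.537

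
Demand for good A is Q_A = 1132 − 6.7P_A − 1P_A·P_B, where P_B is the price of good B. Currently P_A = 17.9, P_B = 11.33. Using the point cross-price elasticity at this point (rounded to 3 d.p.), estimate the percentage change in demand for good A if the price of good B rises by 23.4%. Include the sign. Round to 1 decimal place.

At P_A = 17.9, P_B = 11.33: Q_A = 809.263.
∂Q_A/∂P_B = -1P_A = -17.9000.
ε = (∂Q_A/∂P_B)(P_B/Q_A) = -17.9000 × 11.33/809.263 ≈ -0.251.
%ΔQ_A ≈ ε × %ΔP_B = -0.251 × (23.4%) = -5.9%.

-5.9%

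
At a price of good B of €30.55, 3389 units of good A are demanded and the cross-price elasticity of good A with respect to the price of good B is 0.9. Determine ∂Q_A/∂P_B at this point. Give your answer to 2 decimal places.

99.84

ε = (∂Q_A/∂P_B)·(P_B/Q_A) ⇒ ∂Q_A/∂P_B = ε·Q_A/P_B = 0.9 × 3389/30.55 ≈ 99.84.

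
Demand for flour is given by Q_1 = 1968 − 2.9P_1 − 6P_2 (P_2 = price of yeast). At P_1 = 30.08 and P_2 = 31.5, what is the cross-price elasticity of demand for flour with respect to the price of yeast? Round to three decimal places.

-0.112

At P_1 = 30.08 and P_2 = 31.5: Q_1 = 1691.768.
∂Q_1/∂P_2 = -6.
ε = (∂Q_1/∂P_2)(P_2/Q_1) = -6 × (31.5/1691.768) ≈ -0.112.
Since ε < 0, flour and yeast are complements.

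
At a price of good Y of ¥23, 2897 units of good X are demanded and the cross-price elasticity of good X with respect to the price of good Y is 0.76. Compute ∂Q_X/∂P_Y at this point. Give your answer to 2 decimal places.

95.73

ε = (∂Q_X/∂P_Y)·(P_Y/Q_X) ⇒ ∂Q_X/∂P_Y = ε·Q_X/P_Y = 0.76 × 2897/23 ≈ 95.73.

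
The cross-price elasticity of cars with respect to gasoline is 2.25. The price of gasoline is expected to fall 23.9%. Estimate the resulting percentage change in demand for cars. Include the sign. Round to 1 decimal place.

-53.8%

%ΔQ ≈ ε × %ΔP of gasoline = 2.25 × (-23.9%) = -53.8%.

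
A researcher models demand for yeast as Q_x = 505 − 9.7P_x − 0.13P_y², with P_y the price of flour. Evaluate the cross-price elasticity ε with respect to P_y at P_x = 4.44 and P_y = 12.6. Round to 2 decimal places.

-0.09

At P_x = 4.44 and P_y = 12.6: Q_x = 441.293.
∂Q_x/∂P_y = -0.26P_y = -0.26(12.6) = -3.2760.
ε = (∂Q_x/∂P_y)(P_y/Q_x) = -3.2760 × (12.6/441.293) ≈ -0.09.
ε < 0: complements.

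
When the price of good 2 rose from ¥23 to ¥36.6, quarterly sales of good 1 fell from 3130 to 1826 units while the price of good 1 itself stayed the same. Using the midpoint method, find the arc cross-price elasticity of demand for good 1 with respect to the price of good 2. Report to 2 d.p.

ΔQ_1 = 1826 − 3130 = -1304; ΔP_2 = 36.6 − 23 = 13.6.
Midpoints: Q̄_1 = 2478.0, P̄_2 = 29.80.
ε = (ΔQ_1/Q̄_1)/(ΔP_2/P̄_2) = (-1304/2478.0)/(13.6/29.80) ≈ -1.15.
ε < 0: good 1 and good 2 are complements.

-1.15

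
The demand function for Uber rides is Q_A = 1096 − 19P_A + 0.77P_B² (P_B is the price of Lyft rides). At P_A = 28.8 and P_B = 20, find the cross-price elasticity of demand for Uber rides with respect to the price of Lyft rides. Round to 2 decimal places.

0.72

At P_A = 28.8 and P_B = 20: Q_A = 856.8.
∂Q_A/∂P_B = 1.54P_B = 1.54(20) = 30.8000.
ε = (∂Q_A/∂P_B)(P_B/Q_A) = 30.8000 × (20/856.8) ≈ 0.72.
ε > 0: substitutes.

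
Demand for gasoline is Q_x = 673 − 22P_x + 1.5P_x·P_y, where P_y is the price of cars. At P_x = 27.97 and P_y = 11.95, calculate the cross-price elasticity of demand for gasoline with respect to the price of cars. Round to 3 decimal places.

At P_x = 27.97 and P_y = 11.95: Q_x = 559.022.
∂Q_x/∂P_y = 1.5P_x = 1.5(27.97) = 41.9550.
ε = (∂Q_x/∂P_y)(P_y/Q_x) = 41.9550 × (11.95/559.022) ≈ 0.897.
ε > 0: substitutes.

0.897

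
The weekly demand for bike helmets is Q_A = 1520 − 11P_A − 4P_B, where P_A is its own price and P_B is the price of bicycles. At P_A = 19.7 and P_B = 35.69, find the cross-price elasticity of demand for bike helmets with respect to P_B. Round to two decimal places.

-0.12

At P_A = 19.7 and P_B = 35.69: Q_A = 1160.54.
∂Q_A/∂P_B = -4.
ε = (∂Q_A/∂P_B)(P_B/Q_A) = -4 × (35.69/1160.54) ≈ -0.12.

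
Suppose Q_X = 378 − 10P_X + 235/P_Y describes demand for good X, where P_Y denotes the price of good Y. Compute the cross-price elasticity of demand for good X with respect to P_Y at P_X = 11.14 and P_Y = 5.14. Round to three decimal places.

At P_X = 11.14 and P_Y = 5.14: Q_X = 312.320.
∂Q_X/∂P_Y = −235/P_Y² = -8.8949.
ε = (∂Q_X/∂P_Y)(P_Y/Q_X) = -8.8949 × (5.14/312.320) ≈ -0.146.
ε < 0: complements.

-0.146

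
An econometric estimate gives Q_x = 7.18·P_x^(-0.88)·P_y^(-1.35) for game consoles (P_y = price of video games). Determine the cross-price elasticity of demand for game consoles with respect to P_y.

In a log-linear (constant-elasticity) demand function, the coefficient on the exponent of P_y is the cross-price elasticity.
ε = -1.35. Negative, so game consoles and video games are complements.

-1.35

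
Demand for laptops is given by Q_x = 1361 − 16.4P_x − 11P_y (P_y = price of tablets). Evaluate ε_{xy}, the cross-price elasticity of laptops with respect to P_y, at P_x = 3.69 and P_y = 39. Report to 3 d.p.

At P_x = 3.69 and P_y = 39: Q_x = 871.484.
∂Q_x/∂P_y = -11.
ε = (∂Q_x/∂P_y)(P_y/Q_x) = -11 × (39/871.484) ≈ -0.492.

-0.492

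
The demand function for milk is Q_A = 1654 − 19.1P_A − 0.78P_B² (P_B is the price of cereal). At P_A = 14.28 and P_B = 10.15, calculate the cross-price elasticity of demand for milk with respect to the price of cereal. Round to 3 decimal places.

-0.124

At P_A = 14.28 and P_B = 10.15: Q_A = 1300.894.
∂Q_A/∂P_B = -1.56P_B = -1.56(10.15) = -15.8340.
ε = (∂Q_A/∂P_B)(P_B/Q_A) = -15.8340 × (10.15/1300.894) ≈ -0.124.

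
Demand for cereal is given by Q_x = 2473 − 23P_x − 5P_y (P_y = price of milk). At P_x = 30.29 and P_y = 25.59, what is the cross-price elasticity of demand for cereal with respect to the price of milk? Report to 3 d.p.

At P_x = 30.29 and P_y = 25.59: Q_x = 1648.38.
∂Q_x/∂P_y = -5.
ε = (∂Q_x/∂P_y)(P_y/Q_x) = -5 × (25.59/1648.38) ≈ -0.078.

-0.078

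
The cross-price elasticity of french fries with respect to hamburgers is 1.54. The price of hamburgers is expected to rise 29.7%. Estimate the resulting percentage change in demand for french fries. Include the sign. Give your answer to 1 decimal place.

45.7%

%ΔQ ≈ ε × %ΔP of hamburgers = 1.54 × (29.7%) = 45.7%.
Demand for french fries rises by about 45.7%.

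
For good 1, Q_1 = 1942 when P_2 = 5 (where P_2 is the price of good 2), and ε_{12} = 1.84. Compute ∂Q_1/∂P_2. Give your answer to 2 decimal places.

ε = (∂Q_1/∂P_2)·(P_2/Q_1) ⇒ ∂Q_1/∂P_2 = ε·Q_1/P_2 = 1.84 × 1942/5 ≈ 714.66.

714.66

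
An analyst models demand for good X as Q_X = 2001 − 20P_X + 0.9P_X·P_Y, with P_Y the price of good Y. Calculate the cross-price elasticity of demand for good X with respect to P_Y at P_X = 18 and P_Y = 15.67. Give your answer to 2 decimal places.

0.13

At P_X = 18 and P_Y = 15.67: Q_X = 1894.854.
∂Q_X/∂P_Y = 0.9P_X = 0.9(18) = 16.2000.
ε = (∂Q_X/∂P_Y)(P_Y/Q_X) = 16.2000 × (15.67/1894.854) ≈ 0.13.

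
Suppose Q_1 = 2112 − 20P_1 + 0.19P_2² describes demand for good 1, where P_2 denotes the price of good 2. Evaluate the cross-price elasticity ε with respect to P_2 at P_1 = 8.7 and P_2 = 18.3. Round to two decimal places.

At P_1 = 8.7 and P_2 = 18.3: Q_1 = 2001.629.
∂Q_1/∂P_2 = 0.38P_2 = 0.38(18.3) = 6.9540.
ε = (∂Q_1/∂P_2)(P_2/Q_1) = 6.9540 × (18.3/2001.629) ≈ 0.06.

0.06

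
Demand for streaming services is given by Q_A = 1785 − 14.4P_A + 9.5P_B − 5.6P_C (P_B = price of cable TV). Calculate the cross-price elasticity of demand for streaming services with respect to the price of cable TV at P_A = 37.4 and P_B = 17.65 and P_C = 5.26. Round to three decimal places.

0.121

At P_A = 37.4 and P_B = 17.65 and P_C = 5.26: Q_A = 1384.659.
∂Q_A/∂P_B = 9.5.
ε = (∂Q_A/∂P_B)(P_B/Q_A) = 9.5 × (17.65/1384.659) ≈ 0.121.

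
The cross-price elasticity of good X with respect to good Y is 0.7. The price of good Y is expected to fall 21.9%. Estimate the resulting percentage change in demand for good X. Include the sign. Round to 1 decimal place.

%ΔQ ≈ ε × %ΔP of good Y = 0.7 × (-21.9%) = -15.3%.
Demand for good X falls by about 15.3%.

-15.3%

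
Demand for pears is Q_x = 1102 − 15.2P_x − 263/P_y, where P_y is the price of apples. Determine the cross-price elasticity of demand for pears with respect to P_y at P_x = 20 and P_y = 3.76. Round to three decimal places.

0.096

At P_x = 20 and P_y = 3.76: Q_x = 728.053.
∂Q_x/∂P_y = 263/P_y² = 18.6029.
ε = (∂Q_x/∂P_y)(P_y/Q_x) = 18.6029 × (3.76/728.053) ≈ 0.096.
ε > 0: substitutes.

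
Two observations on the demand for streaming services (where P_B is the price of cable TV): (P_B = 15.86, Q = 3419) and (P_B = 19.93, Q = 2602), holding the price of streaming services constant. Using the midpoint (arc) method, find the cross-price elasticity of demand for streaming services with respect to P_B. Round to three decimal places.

ΔQ_A = 2602 − 3419 = -817; ΔP_B = 19.93 − 15.86 = 4.07.
Midpoints: Q̄_A = 3010.5, P̄_B = 17.89.
ε = (ΔQ_A/Q̄_A)/(ΔP_B/P̄_B) = (-817/3010.5)/(4.07/17.89) ≈ -1.193.

-1.193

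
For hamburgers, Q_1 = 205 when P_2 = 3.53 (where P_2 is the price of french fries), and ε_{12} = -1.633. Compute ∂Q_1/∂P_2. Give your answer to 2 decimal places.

-94.83

ε = (∂Q_1/∂P_2)·(P_2/Q_1) ⇒ ∂Q_1/∂P_2 = ε·Q_1/P_2 = -1.633 × 205/3.53 ≈ -94.83.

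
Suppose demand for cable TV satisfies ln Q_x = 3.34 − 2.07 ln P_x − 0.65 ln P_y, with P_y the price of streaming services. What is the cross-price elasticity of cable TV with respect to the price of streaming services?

-0.65

In a log-linear (constant-elasticity) demand function, the coefficient on ln P_y is the cross-price elasticity.
ε = -0.65. Negative, so cable TV and streaming services are complements.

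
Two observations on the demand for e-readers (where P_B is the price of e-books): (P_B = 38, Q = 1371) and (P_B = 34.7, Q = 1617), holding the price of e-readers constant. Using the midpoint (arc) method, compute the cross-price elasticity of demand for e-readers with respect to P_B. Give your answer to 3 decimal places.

-1.814

ΔQ_A = 1617 − 1371 = 246; ΔP_B = 34.7 − 38 = -3.3.
Midpoints: Q̄_A = 1494.0, P̄_B = 36.35.
ε = (ΔQ_A/Q̄_A)/(ΔP_B/P̄_B) = (246/1494.0)/(-3.3/36.35) ≈ -1.814.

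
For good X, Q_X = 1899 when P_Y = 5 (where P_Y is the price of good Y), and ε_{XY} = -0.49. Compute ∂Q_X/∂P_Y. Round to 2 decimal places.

-186.10

ε = (∂Q_X/∂P_Y)·(P_Y/Q_X) ⇒ ∂Q_X/∂P_Y = ε·Q_X/P_Y = -0.49 × 1899/5 ≈ -186.10.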